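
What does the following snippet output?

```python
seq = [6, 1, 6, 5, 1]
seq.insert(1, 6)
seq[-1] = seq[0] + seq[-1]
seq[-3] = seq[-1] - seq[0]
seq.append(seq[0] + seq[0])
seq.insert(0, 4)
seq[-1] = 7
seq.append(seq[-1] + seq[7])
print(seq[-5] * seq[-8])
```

6

insert 6 at 1 → [6, 6, 1, 6, 5, 1]
seq[-1] = seq[0]+seq[-1] = 6+1 = 7 → [6, 6, 1, 6, 5, 7]
seq[-3] = seq[-1]-seq[0] = 7-6 = 1 → [6, 6, 1, 1, 5, 7]
append seq[0]+seq[0] = 6+6 = 12 → [6, 6, 1, 1, 5, 7, 12]
insert 4 at 0 → [4, 6, 6, 1, 1, 5, 7, 12]
seq[-1] = 7 → [4, 6, 6, 1, 1, 5, 7, 7]
append seq[-1]+seq[7] = 7+7 = 14 → [4, 6, 6, 1, 1, 5, 7, 7, 14]
seq[-5]*seq[-8] = 1*6 = 6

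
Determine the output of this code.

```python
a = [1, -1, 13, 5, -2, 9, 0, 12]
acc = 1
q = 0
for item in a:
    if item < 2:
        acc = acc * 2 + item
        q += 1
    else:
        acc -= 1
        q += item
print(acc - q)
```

-38

item=1: <2, acc = 1*2+1 = 3; q=1
item=-1: <2, acc = 3*2+(-1) = 5; q=2
item=13: not <2, acc = 5-1 = 4; q=15
item=5: not <2, acc = 4-1 = 3; q=20
item=-2: <2, acc = 3*2+(-2) = 4; q=21
item=9: not <2, acc = 4-1 = 3; q=30
item=0: <2, acc = 3*2+0 = 6; q=31
item=12: not <2, acc = 6-1 = 5; q=43
acc-q = 5-43 = -38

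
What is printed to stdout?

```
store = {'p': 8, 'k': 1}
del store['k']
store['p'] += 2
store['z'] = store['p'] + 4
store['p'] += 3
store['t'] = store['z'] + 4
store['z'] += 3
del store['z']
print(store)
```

del 'k' → {'p': 8}
store['p'] = 8+2 = 10 → {'p': 10}
store['z'] = store['p']+4 = 14 → {'p': 10, 'z': 14}
store['p'] = 10+3 = 13 → {'p': 13, 'z': 14}
store['t'] = store['z']+4 = 18 → {'p': 13, 'z': 14, 't': 18}
store['z'] = 14+3 = 17 → {'p': 13, 'z': 17, 't': 18}
del 'z' → {'p': 13, 't': 18}

{'p': 13, 't': 18}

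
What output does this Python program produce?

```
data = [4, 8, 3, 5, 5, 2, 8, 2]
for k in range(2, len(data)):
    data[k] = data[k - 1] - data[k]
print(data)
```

k=2: data[2] = 8-3 = 5 → [4, 8, 5, 5, 5, 2, 8, 2]
k=3: data[3] = 5-5 = 0 → [4, 8, 5, 0, 5, 2, 8, 2]
k=4: data[4] = 0-5 = -5 → [4, 8, 5, 0, -5, 2, 8, 2]
k=5: data[5] = (-5)-2 = -7 → [4, 8, 5, 0, -5, -7, 8, 2]
k=6: data[6] = (-7)-8 = -15 → [4, 8, 5, 0, -5, -7, -15, 2]
k=7: data[7] = (-15)-2 = -17 → [4, 8, 5, 0, -5, -7, -15, -17]

[4, 8, 5, 0, -5, -7, -15, -17]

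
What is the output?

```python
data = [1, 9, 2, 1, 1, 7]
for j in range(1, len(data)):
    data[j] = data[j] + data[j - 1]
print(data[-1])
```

j=1: data[1] = 9+1 = 10 → [1, 10, 2, 1, 1, 7]
j=2: data[2] = 2+10 = 12 → [1, 10, 12, 1, 1, 7]
j=3: data[3] = 1+12 = 13 → [1, 10, 12, 13, 1, 7]
j=4: data[4] = 1+13 = 14 → [1, 10, 12, 13, 14, 7]
j=5: data[5] = 7+14 = 21 → [1, 10, 12, 13, 14, 21]

21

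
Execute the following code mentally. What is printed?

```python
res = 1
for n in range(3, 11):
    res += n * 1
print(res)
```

n=3: res = 1+3*1 = 4
n=4: res = 4+4*1 = 8
n=5: res = 8+5*1 = 13
n=6: res = 13+6*1 = 19
n=7: res = 19+7*1 = 26
n=8: res = 26+8*1 = 34
n=9: res = 34+9*1 = 43
n=10: res = 43+10*1 = 53

53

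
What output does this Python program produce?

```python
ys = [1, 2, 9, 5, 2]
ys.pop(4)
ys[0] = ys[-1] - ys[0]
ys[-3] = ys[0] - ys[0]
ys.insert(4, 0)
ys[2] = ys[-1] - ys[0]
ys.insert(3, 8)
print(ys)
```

[4, 0, -4, 8, 5, 0]

pop(4) removes 2 → [1, 2, 9, 5]
ys[0] = ys[-1]-ys[0] = 5-1 = 4 → [4, 2, 9, 5]
ys[-3] = ys[0]-ys[0] = 4-4 = 0 → [4, 0, 9, 5]
insert 0 at 4 → [4, 0, 9, 5, 0]
ys[2] = ys[-1]-ys[0] = 0-4 = -4 → [4, 0, -4, 5, 0]
insert 8 at 3 → [4, 0, -4, 8, 5, 0]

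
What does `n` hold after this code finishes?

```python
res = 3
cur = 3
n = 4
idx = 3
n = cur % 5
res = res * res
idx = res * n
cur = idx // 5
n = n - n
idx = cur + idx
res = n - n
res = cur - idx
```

n = 3%5 = 3
res = 3*3 = 9
idx = 9*3 = 27
cur = 27//5 = 5
n = 3-3 = 0
idx = 5+27 = 32
res = 0-0 = 0
res = 5-32 = -27

0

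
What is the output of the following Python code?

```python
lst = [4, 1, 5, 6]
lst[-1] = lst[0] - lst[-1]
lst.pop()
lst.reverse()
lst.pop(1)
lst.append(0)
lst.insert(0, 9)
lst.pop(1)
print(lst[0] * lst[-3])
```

81

lst[-1] = lst[0]-lst[-1] = 4-6 = -2 → [4, 1, 5, -2]
pop() removes -2 → [4, 1, 5]
reverse → [5, 1, 4]
pop(1) removes 1 → [5, 4]
append 0 → [5, 4, 0]
insert 9 at 0 → [9, 5, 4, 0]
pop(1) removes 5 → [9, 4, 0]
lst[0]*lst[-3] = 9*9 = 81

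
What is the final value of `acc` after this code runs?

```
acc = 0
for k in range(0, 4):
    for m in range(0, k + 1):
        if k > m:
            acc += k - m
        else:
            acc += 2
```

k=0,m=0: not 0>0, acc = 0+2 = 2
k=1,m=0: 1>0, acc = 2+1 = 3
k=1,m=1: not 1>1, acc = 3+2 = 5
k=2,m=0: 2>0, acc = 5+2 = 7
k=2,m=1: 2>1, acc = 7+1 = 8
k=2,m=2: not 2>2, acc = 8+2 = 10
k=3,m=0: 3>0, acc = 10+3 = 13
k=3,m=1: 3>1, acc = 13+2 = 15
k=3,m=2: 3>2, acc = 15+1 = 16
k=3,m=3: not 3>3, acc = 16+2 = 18

18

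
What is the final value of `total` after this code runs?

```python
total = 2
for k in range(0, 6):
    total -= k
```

-13

k=0: total = 2-0 = 2
k=1: total = 2-1 = 1
k=2: total = 1-2 = -1
k=3: total = (-1)-3 = -4
k=4: total = (-4)-4 = -8
k=5: total = (-8)-5 = -13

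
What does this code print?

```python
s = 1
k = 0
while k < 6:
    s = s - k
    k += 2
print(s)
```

k=0: s = 1-0 = 1
k=2: s = 1-2 = -1
k=4: s = (-1)-4 = -5

-5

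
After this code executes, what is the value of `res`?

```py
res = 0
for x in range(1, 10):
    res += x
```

45

x=1: res = 0+1 = 1
x=2: res = 1+2 = 3
x=3: res = 3+3 = 6
x=4: res = 6+4 = 10
x=5: res = 10+5 = 15
x=6: res = 15+6 = 21
x=7: res = 21+7 = 28
x=8: res = 28+8 = 36
x=9: res = 36+9 = 45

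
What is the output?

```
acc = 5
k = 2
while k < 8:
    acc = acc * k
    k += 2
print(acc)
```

k=2: acc = 5*2 = 10
k=4: acc = 10*4 = 40
k=6: acc = 40*6 = 240

240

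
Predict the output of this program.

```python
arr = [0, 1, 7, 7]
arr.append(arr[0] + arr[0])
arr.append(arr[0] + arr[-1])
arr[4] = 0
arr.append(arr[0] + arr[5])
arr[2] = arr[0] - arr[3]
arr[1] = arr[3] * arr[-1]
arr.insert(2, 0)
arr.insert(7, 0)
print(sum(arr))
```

append arr[0]+arr[0] = 0+0 = 0 → [0, 1, 7, 7, 0]
append arr[0]+arr[-1] = 0+0 = 0 → [0, 1, 7, 7, 0, 0]
arr[4] = 0 → [0, 1, 7, 7, 0, 0]
append arr[0]+arr[5] = 0+0 = 0 → [0, 1, 7, 7, 0, 0, 0]
arr[2] = arr[0]-arr[3] = 0-7 = -7 → [0, 1, -7, 7, 0, 0, 0]
arr[1] = arr[3]*arr[-1] = 7*0 = 0 → [0, 0, -7, 7, 0, 0, 0]
insert 0 at 2 → [0, 0, 0, -7, 7, 0, 0, 0]
insert 0 at 7 → [0, 0, 0, -7, 7, 0, 0, 0, 0]
sum = 0

0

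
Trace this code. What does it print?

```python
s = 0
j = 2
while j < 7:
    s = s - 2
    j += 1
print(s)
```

j=2: s = 0-2 = -2
j=3: s = (-2)-2 = -4
j=4: s = (-4)-2 = -6
j=5: s = (-6)-2 = -8
j=6: s = (-8)-2 = -10

-10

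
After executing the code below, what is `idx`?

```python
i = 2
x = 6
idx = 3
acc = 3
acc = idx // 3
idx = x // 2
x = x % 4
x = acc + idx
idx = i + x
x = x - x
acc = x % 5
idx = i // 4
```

acc = 3//3 = 1
idx = 6//2 = 3
x = 6%4 = 2
x = 1+3 = 4
idx = 2+4 = 6
x = 4-4 = 0
acc = 0%5 = 0
idx = 2//4 = 0

0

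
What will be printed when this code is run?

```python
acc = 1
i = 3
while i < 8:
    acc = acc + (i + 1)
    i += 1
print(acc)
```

i=3: acc = 1+4 = 5
i=4: acc = 5+5 = 10
i=5: acc = 10+6 = 16
i=6: acc = 16+7 = 23
i=7: acc = 23+8 = 31

31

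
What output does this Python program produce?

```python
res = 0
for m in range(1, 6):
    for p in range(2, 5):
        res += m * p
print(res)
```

135

m=1,p=2: res = 0+2 = 2
m=1,p=3: res = 2+3 = 5
m=1,p=4: res = 5+4 = 9
m=2,p=2: res = 9+4 = 13
m=2,p=3: res = 13+6 = 19
m=2,p=4: res = 19+8 = 27
m=3,p=2: res = 27+6 = 33
m=3,p=3: res = 33+9 = 42
m=3,p=4: res = 42+12 = 54
m=4,p=2: res = 54+8 = 62
m=4,p=3: res = 62+12 = 74
m=4,p=4: res = 74+16 = 90
m=5,p=2: res = 90+10 = 100
m=5,p=3: res = 100+15 = 115
m=5,p=4: res = 115+20 = 135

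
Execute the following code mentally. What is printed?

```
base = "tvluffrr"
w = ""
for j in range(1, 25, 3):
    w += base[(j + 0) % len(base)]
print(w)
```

vfrlftur

j=1: add base[1]='v' → 'v'
j=4: add base[4]='f' → 'vf'
j=7: add base[7]='r' → 'vfr'
j=10: add base[2]='l' → 'vfrl'
j=13: add base[5]='f' → 'vfrlf'
j=16: add base[0]='t' → 'vfrlft'
j=19: add base[3]='u' → 'vfrlftu'
j=22: add base[6]='r' → 'vfrlftur'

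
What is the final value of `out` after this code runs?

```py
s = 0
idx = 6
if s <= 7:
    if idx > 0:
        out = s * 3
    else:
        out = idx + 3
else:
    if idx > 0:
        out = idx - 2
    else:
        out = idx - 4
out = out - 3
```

s=0, idx=6
s <= 7 is True; idx > 0 is True
→ out = s * 3 = 0
out = 0-3 = -3

-3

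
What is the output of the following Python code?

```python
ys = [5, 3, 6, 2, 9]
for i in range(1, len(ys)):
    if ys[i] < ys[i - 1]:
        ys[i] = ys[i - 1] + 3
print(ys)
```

i=1: 3<5, ys[1] = 5+3 = 8 → [5, 8, 6, 2, 9]
i=2: 6<8, ys[2] = 8+3 = 11 → [5, 8, 11, 2, 9]
i=3: 2<11, ys[3] = 11+3 = 14 → [5, 8, 11, 14, 9]
i=4: 9<14, ys[4] = 14+3 = 17 → [5, 8, 11, 14, 17]

[5, 8, 11, 14, 17]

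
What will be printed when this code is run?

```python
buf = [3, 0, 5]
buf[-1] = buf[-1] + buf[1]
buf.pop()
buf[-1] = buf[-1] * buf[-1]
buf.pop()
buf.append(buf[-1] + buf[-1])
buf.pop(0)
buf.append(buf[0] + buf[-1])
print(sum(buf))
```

buf[-1] = buf[-1]+buf[1] = 5+0 = 5 → [3, 0, 5]
pop() removes 5 → [3, 0]
buf[-1] = buf[-1]*buf[-1] = 0*0 = 0 → [3, 0]
pop() removes 0 → [3]
append buf[-1]+buf[-1] = 3+3 = 6 → [3, 6]
pop(0) removes 3 → [6]
append buf[0]+buf[-1] = 6+6 = 12 → [6, 12]
sum = 18

18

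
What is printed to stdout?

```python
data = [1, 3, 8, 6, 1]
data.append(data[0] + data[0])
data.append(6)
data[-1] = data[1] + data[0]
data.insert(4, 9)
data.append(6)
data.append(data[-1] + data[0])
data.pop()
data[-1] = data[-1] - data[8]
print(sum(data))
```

append data[0]+data[0] = 1+1 = 2 → [1, 3, 8, 6, 1, 2]
append 6 → [1, 3, 8, 6, 1, 2, 6]
data[-1] = data[1]+data[0] = 3+1 = 4 → [1, 3, 8, 6, 1, 2, 4]
insert 9 at 4 → [1, 3, 8, 6, 9, 1, 2, 4]
append 6 → [1, 3, 8, 6, 9, 1, 2, 4, 6]
append data[-1]+data[0] = 6+1 = 7 → [1, 3, 8, 6, 9, 1, 2, 4, 6, 7]
pop() removes 7 → [1, 3, 8, 6, 9, 1, 2, 4, 6]
data[-1] = data[-1]-data[8] = 6-6 = 0 → [1, 3, 8, 6, 9, 1, 2, 4, 0]
sum = 34

34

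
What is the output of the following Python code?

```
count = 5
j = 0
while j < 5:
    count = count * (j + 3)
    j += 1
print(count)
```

j=0: count = 5*3 = 15
j=1: count = 15*4 = 60
j=2: count = 60*5 = 300
j=3: count = 300*6 = 1800
j=4: count = 1800*7 = 12600

12600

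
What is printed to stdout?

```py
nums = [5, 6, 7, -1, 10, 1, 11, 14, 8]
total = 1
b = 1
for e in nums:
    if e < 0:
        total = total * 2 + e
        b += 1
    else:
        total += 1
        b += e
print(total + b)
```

76

e=5: not <0, total = 1+1 = 2; b=6
e=6: not <0, total = 2+1 = 3; b=12
e=7: not <0, total = 3+1 = 4; b=19
e=-1: <0, total = 4*2+(-1) = 7; b=20
e=10: not <0, total = 7+1 = 8; b=30
e=1: not <0, total = 8+1 = 9; b=31
e=11: not <0, total = 9+1 = 10; b=42
e=14: not <0, total = 10+1 = 11; b=56
e=8: not <0, total = 11+1 = 12; b=64
total+b = 12+64 = 76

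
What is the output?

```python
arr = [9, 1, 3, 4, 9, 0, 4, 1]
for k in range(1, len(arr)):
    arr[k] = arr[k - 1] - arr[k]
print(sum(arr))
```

k=1: arr[1] = 9-1 = 8 → [9, 8, 3, 4, 9, 0, 4, 1]
k=2: arr[2] = 8-3 = 5 → [9, 8, 5, 4, 9, 0, 4, 1]
k=3: arr[3] = 5-4 = 1 → [9, 8, 5, 1, 9, 0, 4, 1]
k=4: arr[4] = 1-9 = -8 → [9, 8, 5, 1, -8, 0, 4, 1]
k=5: arr[5] = (-8)-0 = -8 → [9, 8, 5, 1, -8, -8, 4, 1]
k=6: arr[6] = (-8)-4 = -12 → [9, 8, 5, 1, -8, -8, -12, 1]
k=7: arr[7] = (-12)-1 = -13 → [9, 8, 5, 1, -8, -8, -12, -13]
sum = -18

-18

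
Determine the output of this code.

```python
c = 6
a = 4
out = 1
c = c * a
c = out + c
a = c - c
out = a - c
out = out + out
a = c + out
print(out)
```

-50

c = 6*4 = 24
c = 1+24 = 25
a = 25-25 = 0
out = 0-25 = -25
out = (-25)+(-25) = -50
a = 25+(-50) = -25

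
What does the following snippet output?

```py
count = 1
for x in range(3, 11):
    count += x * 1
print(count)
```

x=3: count = 1+3*1 = 4
x=4: count = 4+4*1 = 8
x=5: count = 8+5*1 = 13
x=6: count = 13+6*1 = 19
x=7: count = 19+7*1 = 26
x=8: count = 26+8*1 = 34
x=9: count = 34+9*1 = 43
x=10: count = 43+10*1 = 53

53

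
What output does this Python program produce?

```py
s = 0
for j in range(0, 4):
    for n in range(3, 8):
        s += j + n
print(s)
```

j=0,n=3: s = 0+3 = 3
j=0,n=4: s = 3+4 = 7
j=0,n=5: s = 7+5 = 12
j=0,n=6: s = 12+6 = 18
j=0,n=7: s = 18+7 = 25
j=1,n=3: s = 25+4 = 29
j=1,n=4: s = 29+5 = 34
j=1,n=5: s = 34+6 = 40
j=1,n=6: s = 40+7 = 47
j=1,n=7: s = 47+8 = 55
j=2,n=3: s = 55+5 = 60
j=2,n=4: s = 60+6 = 66
j=2,n=5: s = 66+7 = 73
j=2,n=6: s = 73+8 = 81
j=2,n=7: s = 81+9 = 90
j=3,n=3: s = 90+6 = 96
j=3,n=4: s = 96+7 = 103
j=3,n=5: s = 103+8 = 111
j=3,n=6: s = 111+9 = 120
j=3,n=7: s = 120+10 = 130

130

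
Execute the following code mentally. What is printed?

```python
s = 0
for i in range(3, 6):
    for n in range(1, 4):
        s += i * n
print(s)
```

i=3,n=1: s = 0+3 = 3
i=3,n=2: s = 3+6 = 9
i=3,n=3: s = 9+9 = 18
i=4,n=1: s = 18+4 = 22
i=4,n=2: s = 22+8 = 30
i=4,n=3: s = 30+12 = 42
i=5,n=1: s = 42+5 = 47
i=5,n=2: s = 47+10 = 57
i=5,n=3: s = 57+15 = 72

72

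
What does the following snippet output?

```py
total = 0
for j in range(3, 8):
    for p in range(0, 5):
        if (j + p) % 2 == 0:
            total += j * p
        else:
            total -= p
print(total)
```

j=3,p=0: odd sum, total = 0-0 = 0
j=3,p=1: even sum, total = 0+3 = 3
j=3,p=2: odd sum, total = 3-2 = 1
j=3,p=3: even sum, total = 1+9 = 10
j=3,p=4: odd sum, total = 10-4 = 6
j=4,p=0: even sum, total = 6+0 = 6
j=4,p=1: odd sum, total = 6-1 = 5
j=4,p=2: even sum, total = 5+8 = 13
j=4,p=3: odd sum, total = 13-3 = 10
j=4,p=4: even sum, total = 10+16 = 26
j=5,p=0: odd sum, total = 26-0 = 26
j=5,p=1: even sum, total = 26+5 = 31
j=5,p=2: odd sum, total = 31-2 = 29
j=5,p=3: even sum, total = 29+15 = 44
j=5,p=4: odd sum, total = 44-4 = 40
j=6,p=0: even sum, total = 40+0 = 40
j=6,p=1: odd sum, total = 40-1 = 39
j=6,p=2: even sum, total = 39+12 = 51
j=6,p=3: odd sum, total = 51-3 = 48
j=6,p=4: even sum, total = 48+24 = 72
j=7,p=0: odd sum, total = 72-0 = 72
j=7,p=1: even sum, total = 72+7 = 79
j=7,p=2: odd sum, total = 79-2 = 77
j=7,p=3: even sum, total = 77+21 = 98
j=7,p=4: odd sum, total = 98-4 = 94

94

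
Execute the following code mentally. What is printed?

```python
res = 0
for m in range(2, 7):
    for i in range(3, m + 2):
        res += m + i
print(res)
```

m=2,i=3: res = 0+5 = 5
m=3,i=3: res = 5+6 = 11
m=3,i=4: res = 11+7 = 18
m=4,i=3: res = 18+7 = 25
m=4,i=4: res = 25+8 = 33
m=4,i=5: res = 33+9 = 42
m=5,i=3: res = 42+8 = 50
m=5,i=4: res = 50+9 = 59
m=5,i=5: res = 59+10 = 69
m=5,i=6: res = 69+11 = 80
m=6,i=3: res = 80+9 = 89
m=6,i=4: res = 89+10 = 99
m=6,i=5: res = 99+11 = 110
m=6,i=6: res = 110+12 = 122
m=6,i=7: res = 122+13 = 135

135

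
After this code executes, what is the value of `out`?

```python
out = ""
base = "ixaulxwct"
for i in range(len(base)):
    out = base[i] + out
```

'tcwxluaxi'

i=0: prepend 'i' → 'i'
i=1: prepend 'x' → 'xi'
i=2: prepend 'a' → 'axi'
i=3: prepend 'u' → 'uaxi'
i=4: prepend 'l' → 'luaxi'
i=5: prepend 'x' → 'xluaxi'
i=6: prepend 'w' → 'wxluaxi'
i=7: prepend 'c' → 'cwxluaxi'
i=8: prepend 't' → 'tcwxluaxi'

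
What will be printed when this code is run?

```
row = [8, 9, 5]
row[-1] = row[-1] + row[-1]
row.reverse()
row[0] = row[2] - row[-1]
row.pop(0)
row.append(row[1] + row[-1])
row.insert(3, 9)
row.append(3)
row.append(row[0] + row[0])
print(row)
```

row[-1] = row[-1]+row[-1] = 5+5 = 10 → [8, 9, 10]
reverse → [10, 9, 8]
row[0] = row[2]-row[-1] = 8-8 = 0 → [0, 9, 8]
pop(0) removes 0 → [9, 8]
append row[1]+row[-1] = 8+8 = 16 → [9, 8, 16]
insert 9 at 3 → [9, 8, 16, 9]
append 3 → [9, 8, 16, 9, 3]
append row[0]+row[0] = 9+9 = 18 → [9, 8, 16, 9, 3, 18]

[9, 8, 16, 9, 3, 18]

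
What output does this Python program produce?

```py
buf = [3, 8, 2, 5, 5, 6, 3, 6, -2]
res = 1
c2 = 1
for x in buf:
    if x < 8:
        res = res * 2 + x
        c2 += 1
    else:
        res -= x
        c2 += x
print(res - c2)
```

x=3: <8, res = 1*2+3 = 5; c2=2
x=8: not <8, res = 5-8 = -3; c2=10
x=2: <8, res = (-3)*2+2 = -4; c2=11
x=5: <8, res = (-4)*2+5 = -3; c2=12
x=5: <8, res = (-3)*2+5 = -1; c2=13
x=6: <8, res = (-1)*2+6 = 4; c2=14
x=3: <8, res = 4*2+3 = 11; c2=15
x=6: <8, res = 11*2+6 = 28; c2=16
x=-2: <8, res = 28*2+(-2) = 54; c2=17
res-c2 = 54-17 = 37

37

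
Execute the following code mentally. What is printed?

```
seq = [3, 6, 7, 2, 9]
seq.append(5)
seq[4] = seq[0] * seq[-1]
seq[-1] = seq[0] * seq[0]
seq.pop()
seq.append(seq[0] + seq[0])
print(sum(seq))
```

append 5 → [3, 6, 7, 2, 9, 5]
seq[4] = seq[0]*seq[-1] = 3*5 = 15 → [3, 6, 7, 2, 15, 5]
seq[-1] = seq[0]*seq[0] = 3*3 = 9 → [3, 6, 7, 2, 15, 9]
pop() removes 9 → [3, 6, 7, 2, 15]
append seq[0]+seq[0] = 3+3 = 6 → [3, 6, 7, 2, 15, 6]
sum = 39

39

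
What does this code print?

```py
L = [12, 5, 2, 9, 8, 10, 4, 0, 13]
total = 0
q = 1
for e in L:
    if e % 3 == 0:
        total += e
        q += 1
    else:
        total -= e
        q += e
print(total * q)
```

e=12: %3==0, total = 0+12 = 12; q=2
e=5: not %3==0, total = 12-5 = 7; q=7
e=2: not %3==0, total = 7-2 = 5; q=9
e=9: %3==0, total = 5+9 = 14; q=10
e=8: not %3==0, total = 14-8 = 6; q=18
e=10: not %3==0, total = 6-10 = -4; q=28
e=4: not %3==0, total = (-4)-4 = -8; q=32
e=0: %3==0, total = (-8)+0 = -8; q=33
e=13: not %3==0, total = (-8)-13 = -21; q=46
total*q = (-21)*46 = -966

-966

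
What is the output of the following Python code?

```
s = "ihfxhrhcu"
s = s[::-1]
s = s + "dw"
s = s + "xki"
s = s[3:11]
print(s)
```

rhxfhidw

reverse → 'uchrhxfhi'
+ 'dw' → 'uchrhxfhidw'
+ 'xki' → 'uchrhxfhidwxki'
slice [3:11] → 'rhxfhidw'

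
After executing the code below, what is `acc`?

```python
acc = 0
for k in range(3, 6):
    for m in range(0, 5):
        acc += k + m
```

k=3,m=0: acc = 0+3 = 3
k=3,m=1: acc = 3+4 = 7
k=3,m=2: acc = 7+5 = 12
k=3,m=3: acc = 12+6 = 18
k=3,m=4: acc = 18+7 = 25
k=4,m=0: acc = 25+4 = 29
k=4,m=1: acc = 29+5 = 34
k=4,m=2: acc = 34+6 = 40
k=4,m=3: acc = 40+7 = 47
k=4,m=4: acc = 47+8 = 55
k=5,m=0: acc = 55+5 = 60
k=5,m=1: acc = 60+6 = 66
k=5,m=2: acc = 66+7 = 73
k=5,m=3: acc = 73+8 = 81
k=5,m=4: acc = 81+9 = 90

90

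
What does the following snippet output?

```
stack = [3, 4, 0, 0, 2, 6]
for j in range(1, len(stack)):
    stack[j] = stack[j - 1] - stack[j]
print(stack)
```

j=1: stack[1] = 3-4 = -1 → [3, -1, 0, 0, 2, 6]
j=2: stack[2] = (-1)-0 = -1 → [3, -1, -1, 0, 2, 6]
j=3: stack[3] = (-1)-0 = -1 → [3, -1, -1, -1, 2, 6]
j=4: stack[4] = (-1)-2 = -3 → [3, -1, -1, -1, -3, 6]
j=5: stack[5] = (-3)-6 = -9 → [3, -1, -1, -1, -3, -9]

[3, -1, -1, -1, -3, -9]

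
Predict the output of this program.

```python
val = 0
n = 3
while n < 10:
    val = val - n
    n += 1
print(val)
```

n=3: val = 0-3 = -3
n=4: val = (-3)-4 = -7
n=5: val = (-7)-5 = -12
n=6: val = (-12)-6 = -18
n=7: val = (-18)-7 = -25
n=8: val = (-25)-8 = -33
n=9: val = (-33)-9 = -42

-42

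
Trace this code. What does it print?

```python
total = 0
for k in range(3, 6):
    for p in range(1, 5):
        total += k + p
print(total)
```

78

k=3,p=1: total = 0+4 = 4
k=3,p=2: total = 4+5 = 9
k=3,p=3: total = 9+6 = 15
k=3,p=4: total = 15+7 = 22
k=4,p=1: total = 22+5 = 27
k=4,p=2: total = 27+6 = 33
k=4,p=3: total = 33+7 = 40
k=4,p=4: total = 40+8 = 48
k=5,p=1: total = 48+6 = 54
k=5,p=2: total = 54+7 = 61
k=5,p=3: total = 61+8 = 69
k=5,p=4: total = 69+9 = 78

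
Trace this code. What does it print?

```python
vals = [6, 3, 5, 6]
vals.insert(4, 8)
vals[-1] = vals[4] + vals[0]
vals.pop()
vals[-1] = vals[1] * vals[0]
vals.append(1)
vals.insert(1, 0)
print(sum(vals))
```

33

insert 8 at 4 → [6, 3, 5, 6, 8]
vals[-1] = vals[4]+vals[0] = 8+6 = 14 → [6, 3, 5, 6, 14]
pop() removes 14 → [6, 3, 5, 6]
vals[-1] = vals[1]*vals[0] = 3*6 = 18 → [6, 3, 5, 18]
append 1 → [6, 3, 5, 18, 1]
insert 0 at 1 → [6, 0, 3, 5, 18, 1]
sum = 33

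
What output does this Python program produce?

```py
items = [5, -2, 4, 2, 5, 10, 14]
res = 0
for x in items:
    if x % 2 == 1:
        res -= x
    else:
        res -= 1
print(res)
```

x=5: odd, res = 0-5 = -5
x=-2: not odd, res = (-5)-1 = -6
x=4: not odd, res = (-6)-1 = -7
x=2: not odd, res = (-7)-1 = -8
x=5: odd, res = (-8)-5 = -13
x=10: not odd, res = (-13)-1 = -14
x=14: not odd, res = (-14)-1 = -15

-15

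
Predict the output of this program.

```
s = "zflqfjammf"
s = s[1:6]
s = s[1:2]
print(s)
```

l

slice [1:6] → 'flqfj'
slice [1:2] → 'l'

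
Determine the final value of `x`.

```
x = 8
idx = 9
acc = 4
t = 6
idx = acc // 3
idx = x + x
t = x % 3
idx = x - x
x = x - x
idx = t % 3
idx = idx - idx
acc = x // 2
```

idx = 4//3 = 1
idx = 8+8 = 16
t = 8%3 = 2
idx = 8-8 = 0
x = 8-8 = 0
idx = 2%3 = 2
idx = 2-2 = 0
acc = 0//2 = 0

0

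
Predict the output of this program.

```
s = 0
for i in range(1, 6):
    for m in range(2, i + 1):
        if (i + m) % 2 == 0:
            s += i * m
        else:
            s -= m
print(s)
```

i=2,m=2: even sum, s = 0+4 = 4
i=3,m=2: odd sum, s = 4-2 = 2
i=3,m=3: even sum, s = 2+9 = 11
i=4,m=2: even sum, s = 11+8 = 19
i=4,m=3: odd sum, s = 19-3 = 16
i=4,m=4: even sum, s = 16+16 = 32
i=5,m=2: odd sum, s = 32-2 = 30
i=5,m=3: even sum, s = 30+15 = 45
i=5,m=4: odd sum, s = 45-4 = 41
i=5,m=5: even sum, s = 41+25 = 66

66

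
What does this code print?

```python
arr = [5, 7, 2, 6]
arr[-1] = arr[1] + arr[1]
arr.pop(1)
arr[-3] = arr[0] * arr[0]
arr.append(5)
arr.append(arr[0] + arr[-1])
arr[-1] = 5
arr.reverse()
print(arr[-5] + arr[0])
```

arr[-1] = arr[1]+arr[1] = 7+7 = 14 → [5, 7, 2, 14]
pop(1) removes 7 → [5, 2, 14]
arr[-3] = arr[0]*arr[0] = 5*5 = 25 → [25, 2, 14]
append 5 → [25, 2, 14, 5]
append arr[0]+arr[-1] = 25+5 = 30 → [25, 2, 14, 5, 30]
arr[-1] = 5 → [25, 2, 14, 5, 5]
reverse → [5, 5, 14, 2, 25]
arr[-5]+arr[0] = 5+5 = 10

10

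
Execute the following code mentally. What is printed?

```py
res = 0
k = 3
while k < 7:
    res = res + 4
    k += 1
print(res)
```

16

k=3: res = 0+4 = 4
k=4: res = 4+4 = 8
k=5: res = 8+4 = 12
k=6: res = 12+4 = 16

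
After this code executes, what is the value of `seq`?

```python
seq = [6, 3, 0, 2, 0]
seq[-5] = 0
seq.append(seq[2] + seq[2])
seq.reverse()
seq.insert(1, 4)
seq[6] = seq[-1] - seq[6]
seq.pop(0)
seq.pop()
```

seq[-5] = 0 → [0, 3, 0, 2, 0]
append seq[2]+seq[2] = 0+0 = 0 → [0, 3, 0, 2, 0, 0]
reverse → [0, 0, 2, 0, 3, 0]
insert 4 at 1 → [0, 4, 0, 2, 0, 3, 0]
seq[6] = seq[-1]-seq[6] = 0-0 = 0 → [0, 4, 0, 2, 0, 3, 0]
pop(0) removes 0 → [4, 0, 2, 0, 3, 0]
pop() removes 0 → [4, 0, 2, 0, 3]

[4, 0, 2, 0, 3]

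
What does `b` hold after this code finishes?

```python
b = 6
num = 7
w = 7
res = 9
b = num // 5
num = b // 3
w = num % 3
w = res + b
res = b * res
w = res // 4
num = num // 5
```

b = 7//5 = 1
num = 1//3 = 0
w = 0%3 = 0
w = 9+1 = 10
res = 1*9 = 9
w = 9//4 = 2
num = 0//5 = 0

1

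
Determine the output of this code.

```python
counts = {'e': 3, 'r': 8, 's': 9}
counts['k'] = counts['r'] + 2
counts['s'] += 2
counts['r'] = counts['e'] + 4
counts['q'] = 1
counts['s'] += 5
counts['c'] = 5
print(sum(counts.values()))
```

42

counts['k'] = counts['r']+2 = 10 → {'e': 3, 'r': 8, 's': 9, 'k': 10}
counts['s'] = 9+2 = 11 → {'e': 3, 'r': 8, 's': 11, 'k': 10}
counts['r'] = counts['e']+4 = 7 → {'e': 3, 'r': 7, 's': 11, 'k': 10}
counts['q'] = 1 → {'e': 3, 'r': 7, 's': 11, 'k': 10, 'q': 1}
counts['s'] = 11+5 = 16 → {'e': 3, 'r': 7, 's': 16, 'k': 10, 'q': 1}
counts['c'] = 5 → {'e': 3, 'r': 7, 's': 16, 'k': 10, 'q': 1, 'c': 5}
sum of values = 42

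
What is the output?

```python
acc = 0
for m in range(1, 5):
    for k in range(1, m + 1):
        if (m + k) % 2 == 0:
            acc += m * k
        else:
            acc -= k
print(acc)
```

34

m=1,k=1: even sum, acc = 0+1 = 1
m=2,k=1: odd sum, acc = 1-1 = 0
m=2,k=2: even sum, acc = 0+4 = 4
m=3,k=1: even sum, acc = 4+3 = 7
m=3,k=2: odd sum, acc = 7-2 = 5
m=3,k=3: even sum, acc = 5+9 = 14
m=4,k=1: odd sum, acc = 14-1 = 13
m=4,k=2: even sum, acc = 13+8 = 21
m=4,k=3: odd sum, acc = 21-3 = 18
m=4,k=4: even sum, acc = 18+16 = 34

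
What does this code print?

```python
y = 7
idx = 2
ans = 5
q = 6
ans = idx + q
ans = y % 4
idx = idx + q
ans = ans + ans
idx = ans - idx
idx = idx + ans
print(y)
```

7

ans = 2+6 = 8
ans = 7%4 = 3
idx = 2+6 = 8
ans = 3+3 = 6
idx = 6-8 = -2
idx = (-2)+6 = 4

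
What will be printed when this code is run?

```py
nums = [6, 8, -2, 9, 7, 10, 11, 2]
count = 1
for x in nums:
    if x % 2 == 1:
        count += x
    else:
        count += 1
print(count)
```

33

x=6: not odd, count = 1+1 = 2
x=8: not odd, count = 2+1 = 3
x=-2: not odd, count = 3+1 = 4
x=9: odd, count = 4+9 = 13
x=7: odd, count = 13+7 = 20
x=10: not odd, count = 20+1 = 21
x=11: odd, count = 21+11 = 32
x=2: not odd, count = 32+1 = 33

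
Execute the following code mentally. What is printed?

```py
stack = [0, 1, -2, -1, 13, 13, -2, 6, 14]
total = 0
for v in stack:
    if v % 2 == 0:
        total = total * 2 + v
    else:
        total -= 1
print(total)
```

-38

v=0: even, total = 0*2+0 = 0
v=1: not even, total = 0-1 = -1
v=-2: even, total = (-1)*2+(-2) = -4
v=-1: not even, total = (-4)-1 = -5
v=13: not even, total = (-5)-1 = -6
v=13: not even, total = (-6)-1 = -7
v=-2: even, total = (-7)*2+(-2) = -16
v=6: even, total = (-16)*2+6 = -26
v=14: even, total = (-26)*2+14 = -38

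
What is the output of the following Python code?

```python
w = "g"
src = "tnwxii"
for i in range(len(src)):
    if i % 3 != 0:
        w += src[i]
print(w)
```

gnwii

i=0: skip
i=1: add 'n' → 'gn'
i=2: add 'w' → 'gnw'
i=3: skip
i=4: add 'i' → 'gnwi'
i=5: add 'i' → 'gnwii'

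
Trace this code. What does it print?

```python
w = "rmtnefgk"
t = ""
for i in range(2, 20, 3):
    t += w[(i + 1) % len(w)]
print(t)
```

i=2: add w[3]='n' → 'n'
i=5: add w[6]='g' → 'ng'
i=8: add w[1]='m' → 'ngm'
i=11: add w[4]='e' → 'ngme'
i=14: add w[7]='k' → 'ngmek'
i=17: add w[2]='t' → 'ngmekt'

ngmekt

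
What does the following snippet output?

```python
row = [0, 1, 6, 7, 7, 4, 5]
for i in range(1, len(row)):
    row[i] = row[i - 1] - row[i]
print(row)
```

[0, -1, -7, -14, -21, -25, -30]

i=1: row[1] = 0-1 = -1 → [0, -1, 6, 7, 7, 4, 5]
i=2: row[2] = (-1)-6 = -7 → [0, -1, -7, 7, 7, 4, 5]
i=3: row[3] = (-7)-7 = -14 → [0, -1, -7, -14, 7, 4, 5]
i=4: row[4] = (-14)-7 = -21 → [0, -1, -7, -14, -21, 4, 5]
i=5: row[5] = (-21)-4 = -25 → [0, -1, -7, -14, -21, -25, 5]
i=6: row[6] = (-25)-5 = -30 → [0, -1, -7, -14, -21, -25, -30]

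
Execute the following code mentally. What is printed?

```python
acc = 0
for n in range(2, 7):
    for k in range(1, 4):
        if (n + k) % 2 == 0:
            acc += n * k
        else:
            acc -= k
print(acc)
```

40

n=2,k=1: odd sum, acc = 0-1 = -1
n=2,k=2: even sum, acc = (-1)+4 = 3
n=2,k=3: odd sum, acc = 3-3 = 0
n=3,k=1: even sum, acc = 0+3 = 3
n=3,k=2: odd sum, acc = 3-2 = 1
n=3,k=3: even sum, acc = 1+9 = 10
n=4,k=1: odd sum, acc = 10-1 = 9
n=4,k=2: even sum, acc = 9+8 = 17
n=4,k=3: odd sum, acc = 17-3 = 14
n=5,k=1: even sum, acc = 14+5 = 19
n=5,k=2: odd sum, acc = 19-2 = 17
n=5,k=3: even sum, acc = 17+15 = 32
n=6,k=1: odd sum, acc = 32-1 = 31
n=6,k=2: even sum, acc = 31+12 = 43
n=6,k=3: odd sum, acc = 43-3 = 40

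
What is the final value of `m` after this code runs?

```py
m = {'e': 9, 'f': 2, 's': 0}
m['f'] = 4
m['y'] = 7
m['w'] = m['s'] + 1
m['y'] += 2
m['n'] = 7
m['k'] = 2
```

m['f'] = 4 → {'e': 9, 'f': 4, 's': 0}
m['y'] = 7 → {'e': 9, 'f': 4, 's': 0, 'y': 7}
m['w'] = m['s']+1 = 1 → {'e': 9, 'f': 4, 's': 0, 'y': 7, 'w': 1}
m['y'] = 7+2 = 9 → {'e': 9, 'f': 4, 's': 0, 'y': 9, 'w': 1}
m['n'] = 7 → {'e': 9, 'f': 4, 's': 0, 'y': 9, 'w': 1, 'n': 7}
m['k'] = 2 → {'e': 9, 'f': 4, 's': 0, 'y': 9, 'w': 1, 'n': 7, 'k': 2}

{'e': 9, 'f': 4, 's': 0, 'y': 9, 'w': 1, 'n': 7, 'k': 2}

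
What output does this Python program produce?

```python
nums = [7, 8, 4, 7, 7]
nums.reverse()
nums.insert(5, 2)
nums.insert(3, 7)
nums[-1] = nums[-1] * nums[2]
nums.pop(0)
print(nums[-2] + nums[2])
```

14

reverse → [7, 7, 4, 8, 7]
insert 2 at 5 → [7, 7, 4, 8, 7, 2]
insert 7 at 3 → [7, 7, 4, 7, 8, 7, 2]
nums[-1] = nums[-1]*nums[2] = 2*4 = 8 → [7, 7, 4, 7, 8, 7, 8]
pop(0) removes 7 → [7, 4, 7, 8, 7, 8]
nums[-2]+nums[2] = 7+7 = 14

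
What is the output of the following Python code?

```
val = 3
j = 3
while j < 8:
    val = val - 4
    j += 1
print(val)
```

-17

j=3: val = 3-4 = -1
j=4: val = (-1)-4 = -5
j=5: val = (-5)-4 = -9
j=6: val = (-9)-4 = -13
j=7: val = (-13)-4 = -17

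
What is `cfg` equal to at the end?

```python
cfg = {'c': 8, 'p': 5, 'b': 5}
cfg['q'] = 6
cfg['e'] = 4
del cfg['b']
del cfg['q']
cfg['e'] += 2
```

{'c': 8, 'p': 5, 'e': 6}

cfg['q'] = 6 → {'c': 8, 'p': 5, 'b': 5, 'q': 6}
cfg['e'] = 4 → {'c': 8, 'p': 5, 'b': 5, 'q': 6, 'e': 4}
del 'b' → {'c': 8, 'p': 5, 'q': 6, 'e': 4}
del 'q' → {'c': 8, 'p': 5, 'e': 4}
cfg['e'] = 4+2 = 6 → {'c': 8, 'p': 5, 'e': 6}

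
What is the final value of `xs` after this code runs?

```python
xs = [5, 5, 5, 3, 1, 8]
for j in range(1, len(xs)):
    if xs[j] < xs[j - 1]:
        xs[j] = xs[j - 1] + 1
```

[5, 5, 5, 6, 7, 8]

j=1: 5>=5, unchanged → [5, 5, 5, 3, 1, 8]
j=2: 5>=5, unchanged → [5, 5, 5, 3, 1, 8]
j=3: 3<5, xs[3] = 5+1 = 6 → [5, 5, 5, 6, 1, 8]
j=4: 1<6, xs[4] = 6+1 = 7 → [5, 5, 5, 6, 7, 8]
j=5: 8>=7, unchanged → [5, 5, 5, 6, 7, 8]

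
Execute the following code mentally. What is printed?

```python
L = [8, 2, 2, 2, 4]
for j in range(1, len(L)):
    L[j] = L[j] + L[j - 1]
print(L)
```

j=1: L[1] = 2+8 = 10 → [8, 10, 2, 2, 4]
j=2: L[2] = 2+10 = 12 → [8, 10, 12, 2, 4]
j=3: L[3] = 2+12 = 14 → [8, 10, 12, 14, 4]
j=4: L[4] = 4+14 = 18 → [8, 10, 12, 14, 18]

[8, 10, 12, 14, 18]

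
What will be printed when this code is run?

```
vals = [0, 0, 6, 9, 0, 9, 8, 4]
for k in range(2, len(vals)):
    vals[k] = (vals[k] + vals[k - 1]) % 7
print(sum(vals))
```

16

k=2: vals[2] = (6+0)%7 = 6 → [0, 0, 6, 9, 0, 9, 8, 4]
k=3: vals[3] = (9+6)%7 = 1 → [0, 0, 6, 1, 0, 9, 8, 4]
k=4: vals[4] = (0+1)%7 = 1 → [0, 0, 6, 1, 1, 9, 8, 4]
k=5: vals[5] = (9+1)%7 = 3 → [0, 0, 6, 1, 1, 3, 8, 4]
k=6: vals[6] = (8+3)%7 = 4 → [0, 0, 6, 1, 1, 3, 4, 4]
k=7: vals[7] = (4+4)%7 = 1 → [0, 0, 6, 1, 1, 3, 4, 1]
sum = 16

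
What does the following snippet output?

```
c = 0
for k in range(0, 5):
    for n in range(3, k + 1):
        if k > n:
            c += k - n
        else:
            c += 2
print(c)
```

k=3,n=3: not 3>3, c = 0+2 = 2
k=4,n=3: 4>3, c = 2+1 = 3
k=4,n=4: not 4>4, c = 3+2 = 5

5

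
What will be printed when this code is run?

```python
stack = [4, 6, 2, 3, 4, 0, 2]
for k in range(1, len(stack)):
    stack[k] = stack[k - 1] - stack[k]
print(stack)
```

[4, -2, -4, -7, -11, -11, -13]

k=1: stack[1] = 4-6 = -2 → [4, -2, 2, 3, 4, 0, 2]
k=2: stack[2] = (-2)-2 = -4 → [4, -2, -4, 3, 4, 0, 2]
k=3: stack[3] = (-4)-3 = -7 → [4, -2, -4, -7, 4, 0, 2]
k=4: stack[4] = (-7)-4 = -11 → [4, -2, -4, -7, -11, 0, 2]
k=5: stack[5] = (-11)-0 = -11 → [4, -2, -4, -7, -11, -11, 2]
k=6: stack[6] = (-11)-2 = -13 → [4, -2, -4, -7, -11, -11, -13]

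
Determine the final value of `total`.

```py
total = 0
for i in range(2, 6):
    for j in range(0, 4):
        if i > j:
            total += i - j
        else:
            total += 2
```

39

i=2,j=0: 2>0, total = 0+2 = 2
i=2,j=1: 2>1, total = 2+1 = 3
i=2,j=2: not 2>2, total = 3+2 = 5
i=2,j=3: not 2>3, total = 5+2 = 7
i=3,j=0: 3>0, total = 7+3 = 10
i=3,j=1: 3>1, total = 10+2 = 12
i=3,j=2: 3>2, total = 12+1 = 13
i=3,j=3: not 3>3, total = 13+2 = 15
i=4,j=0: 4>0, total = 15+4 = 19
i=4,j=1: 4>1, total = 19+3 = 22
i=4,j=2: 4>2, total = 22+2 = 24
i=4,j=3: 4>3, total = 24+1 = 25
i=5,j=0: 5>0, total = 25+5 = 30
i=5,j=1: 5>1, total = 30+4 = 34
i=5,j=2: 5>2, total = 34+3 = 37
i=5,j=3: 5>3, total = 37+2 = 39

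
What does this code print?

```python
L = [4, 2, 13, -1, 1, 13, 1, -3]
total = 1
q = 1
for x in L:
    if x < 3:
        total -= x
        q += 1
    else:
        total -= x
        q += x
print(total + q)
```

x=4: not <3, total = 1-4 = -3; q=5
x=2: <3, total = (-3)-2 = -5; q=6
x=13: not <3, total = (-5)-13 = -18; q=19
x=-1: <3, total = (-18)-(-1) = -17; q=20
x=1: <3, total = (-17)-1 = -18; q=21
x=13: not <3, total = (-18)-13 = -31; q=34
x=1: <3, total = (-31)-1 = -32; q=35
x=-3: <3, total = (-32)-(-3) = -29; q=36
total+q = (-29)+36 = 7

7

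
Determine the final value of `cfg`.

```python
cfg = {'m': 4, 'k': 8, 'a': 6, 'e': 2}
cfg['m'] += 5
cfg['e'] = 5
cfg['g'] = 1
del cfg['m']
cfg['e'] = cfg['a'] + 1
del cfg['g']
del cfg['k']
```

{'a': 6, 'e': 7}

cfg['m'] = 4+5 = 9 → {'m': 9, 'k': 8, 'a': 6, 'e': 2}
cfg['e'] = 5 → {'m': 9, 'k': 8, 'a': 6, 'e': 5}
cfg['g'] = 1 → {'m': 9, 'k': 8, 'a': 6, 'e': 5, 'g': 1}
del 'm' → {'k': 8, 'a': 6, 'e': 5, 'g': 1}
cfg['e'] = cfg['a']+1 = 7 → {'k': 8, 'a': 6, 'e': 7, 'g': 1}
del 'g' → {'k': 8, 'a': 6, 'e': 7}
del 'k' → {'a': 6, 'e': 7}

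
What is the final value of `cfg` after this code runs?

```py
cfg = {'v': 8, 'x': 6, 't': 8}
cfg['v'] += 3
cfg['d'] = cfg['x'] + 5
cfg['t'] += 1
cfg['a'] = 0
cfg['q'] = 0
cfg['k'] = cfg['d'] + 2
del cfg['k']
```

{'v': 11, 'x': 6, 't': 9, 'd': 11, 'a': 0, 'q': 0}

cfg['v'] = 8+3 = 11 → {'v': 11, 'x': 6, 't': 8}
cfg['d'] = cfg['x']+5 = 11 → {'v': 11, 'x': 6, 't': 8, 'd': 11}
cfg['t'] = 8+1 = 9 → {'v': 11, 'x': 6, 't': 9, 'd': 11}
cfg['a'] = 0 → {'v': 11, 'x': 6, 't': 9, 'd': 11, 'a': 0}
cfg['q'] = 0 → {'v': 11, 'x': 6, 't': 9, 'd': 11, 'a': 0, 'q': 0}
cfg['k'] = cfg['d']+2 = 13 → {'v': 11, 'x': 6, 't': 9, 'd': 11, 'a': 0, 'q': 0, 'k': 13}
del 'k' → {'v': 11, 'x': 6, 't': 9, 'd': 11, 'a': 0, 'q': 0}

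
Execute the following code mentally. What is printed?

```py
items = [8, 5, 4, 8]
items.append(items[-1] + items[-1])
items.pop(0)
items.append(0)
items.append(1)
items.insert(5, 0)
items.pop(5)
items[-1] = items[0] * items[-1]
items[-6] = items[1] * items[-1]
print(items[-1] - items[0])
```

-15

append items[-1]+items[-1] = 8+8 = 16 → [8, 5, 4, 8, 16]
pop(0) removes 8 → [5, 4, 8, 16]
append 0 → [5, 4, 8, 16, 0]
append 1 → [5, 4, 8, 16, 0, 1]
insert 0 at 5 → [5, 4, 8, 16, 0, 0, 1]
pop(5) removes 0 → [5, 4, 8, 16, 0, 1]
items[-1] = items[0]*items[-1] = 5*1 = 5 → [5, 4, 8, 16, 0, 5]
items[-6] = items[1]*items[-1] = 4*5 = 20 → [20, 4, 8, 16, 0, 5]
items[-1]-items[0] = 5-20 = -15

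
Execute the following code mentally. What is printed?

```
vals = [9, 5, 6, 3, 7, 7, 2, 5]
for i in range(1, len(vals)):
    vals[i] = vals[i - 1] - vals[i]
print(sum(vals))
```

i=1: vals[1] = 9-5 = 4 → [9, 4, 6, 3, 7, 7, 2, 5]
i=2: vals[2] = 4-6 = -2 → [9, 4, -2, 3, 7, 7, 2, 5]
i=3: vals[3] = (-2)-3 = -5 → [9, 4, -2, -5, 7, 7, 2, 5]
i=4: vals[4] = (-5)-7 = -12 → [9, 4, -2, -5, -12, 7, 2, 5]
i=5: vals[5] = (-12)-7 = -19 → [9, 4, -2, -5, -12, -19, 2, 5]
i=6: vals[6] = (-19)-2 = -21 → [9, 4, -2, -5, -12, -19, -21, 5]
i=7: vals[7] = (-21)-5 = -26 → [9, 4, -2, -5, -12, -19, -21, -26]
sum = -72

-72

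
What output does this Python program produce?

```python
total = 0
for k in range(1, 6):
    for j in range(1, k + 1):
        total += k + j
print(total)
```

k=1,j=1: total = 0+2 = 2
k=2,j=1: total = 2+3 = 5
k=2,j=2: total = 5+4 = 9
k=3,j=1: total = 9+4 = 13
k=3,j=2: total = 13+5 = 18
k=3,j=3: total = 18+6 = 24
k=4,j=1: total = 24+5 = 29
k=4,j=2: total = 29+6 = 35
k=4,j=3: total = 35+7 = 42
k=4,j=4: total = 42+8 = 50
k=5,j=1: total = 50+6 = 56
k=5,j=2: total = 56+7 = 63
k=5,j=3: total = 63+8 = 71
k=5,j=4: total = 71+9 = 80
k=5,j=5: total = 80+10 = 90

90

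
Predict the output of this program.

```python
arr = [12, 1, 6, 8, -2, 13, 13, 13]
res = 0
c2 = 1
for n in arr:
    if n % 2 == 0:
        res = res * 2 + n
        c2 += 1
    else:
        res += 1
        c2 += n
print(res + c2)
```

190

n=12: even, res = 0*2+12 = 12; c2=2
n=1: not even, res = 12+1 = 13; c2=3
n=6: even, res = 13*2+6 = 32; c2=4
n=8: even, res = 32*2+8 = 72; c2=5
n=-2: even, res = 72*2+(-2) = 142; c2=6
n=13: not even, res = 142+1 = 143; c2=19
n=13: not even, res = 143+1 = 144; c2=32
n=13: not even, res = 144+1 = 145; c2=45
res+c2 = 145+45 = 190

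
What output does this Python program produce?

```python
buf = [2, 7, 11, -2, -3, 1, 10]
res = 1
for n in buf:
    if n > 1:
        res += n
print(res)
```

31

n=2: >1, res = 1+2 = 3
n=7: >1, res = 3+7 = 10
n=11: >1, res = 10+11 = 21
n=-2: not >1
n=-3: not >1
n=1: not >1
n=10: >1, res = 21+10 = 31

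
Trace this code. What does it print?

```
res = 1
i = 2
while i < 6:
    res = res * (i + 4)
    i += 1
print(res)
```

i=2: res = 1*6 = 6
i=3: res = 6*7 = 42
i=4: res = 42*8 = 336
i=5: res = 336*9 = 3024

3024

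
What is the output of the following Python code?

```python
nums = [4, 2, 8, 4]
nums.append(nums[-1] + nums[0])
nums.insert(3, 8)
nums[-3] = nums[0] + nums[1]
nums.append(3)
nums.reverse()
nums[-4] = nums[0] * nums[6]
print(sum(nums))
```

append nums[-1]+nums[0] = 4+4 = 8 → [4, 2, 8, 4, 8]
insert 8 at 3 → [4, 2, 8, 8, 4, 8]
nums[-3] = nums[0]+nums[1] = 4+2 = 6 → [4, 2, 8, 6, 4, 8]
append 3 → [4, 2, 8, 6, 4, 8, 3]
reverse → [3, 8, 4, 6, 8, 2, 4]
nums[-4] = nums[0]*nums[6] = 3*4 = 12 → [3, 8, 4, 12, 8, 2, 4]
sum = 41

41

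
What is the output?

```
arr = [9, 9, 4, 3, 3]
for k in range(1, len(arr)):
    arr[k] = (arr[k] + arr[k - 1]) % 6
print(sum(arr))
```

k=1: arr[1] = (9+9)%6 = 0 → [9, 0, 4, 3, 3]
k=2: arr[2] = (4+0)%6 = 4 → [9, 0, 4, 3, 3]
k=3: arr[3] = (3+4)%6 = 1 → [9, 0, 4, 1, 3]
k=4: arr[4] = (3+1)%6 = 4 → [9, 0, 4, 1, 4]
sum = 18

18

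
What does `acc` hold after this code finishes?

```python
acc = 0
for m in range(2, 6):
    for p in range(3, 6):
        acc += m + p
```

90

m=2,p=3: acc = 0+5 = 5
m=2,p=4: acc = 5+6 = 11
m=2,p=5: acc = 11+7 = 18
m=3,p=3: acc = 18+6 = 24
m=3,p=4: acc = 24+7 = 31
m=3,p=5: acc = 31+8 = 39
m=4,p=3: acc = 39+7 = 46
m=4,p=4: acc = 46+8 = 54
m=4,p=5: acc = 54+9 = 63
m=5,p=3: acc = 63+8 = 71
m=5,p=4: acc = 71+9 = 80
m=5,p=5: acc = 80+10 = 90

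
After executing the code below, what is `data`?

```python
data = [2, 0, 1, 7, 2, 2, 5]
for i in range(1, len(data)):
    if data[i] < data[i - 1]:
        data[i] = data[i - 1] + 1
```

i=1: 0<2, data[1] = 2+1 = 3 → [2, 3, 1, 7, 2, 2, 5]
i=2: 1<3, data[2] = 3+1 = 4 → [2, 3, 4, 7, 2, 2, 5]
i=3: 7>=4, unchanged → [2, 3, 4, 7, 2, 2, 5]
i=4: 2<7, data[4] = 7+1 = 8 → [2, 3, 4, 7, 8, 2, 5]
i=5: 2<8, data[5] = 8+1 = 9 → [2, 3, 4, 7, 8, 9, 5]
i=6: 5<9, data[6] = 9+1 = 10 → [2, 3, 4, 7, 8, 9, 10]

[2, 3, 4, 7, 8, 9, 10]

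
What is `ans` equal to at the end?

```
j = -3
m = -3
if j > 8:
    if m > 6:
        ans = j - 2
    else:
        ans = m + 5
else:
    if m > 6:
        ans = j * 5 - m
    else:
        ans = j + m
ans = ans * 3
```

-18

j=-3, m=-3
j > 8 is False; m > 6 is False
→ ans = j + m = -6
ans = (-6)*3 = -18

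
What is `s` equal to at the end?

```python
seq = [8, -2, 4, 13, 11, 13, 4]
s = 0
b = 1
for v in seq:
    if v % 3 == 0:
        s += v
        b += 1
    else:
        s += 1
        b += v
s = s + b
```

59

v=8: not %3==0, s = 0+1 = 1; b=9
v=-2: not %3==0, s = 1+1 = 2; b=7
v=4: not %3==0, s = 2+1 = 3; b=11
v=13: not %3==0, s = 3+1 = 4; b=24
v=11: not %3==0, s = 4+1 = 5; b=35
v=13: not %3==0, s = 5+1 = 6; b=48
v=4: not %3==0, s = 6+1 = 7; b=52
s+b = 7+52 = 59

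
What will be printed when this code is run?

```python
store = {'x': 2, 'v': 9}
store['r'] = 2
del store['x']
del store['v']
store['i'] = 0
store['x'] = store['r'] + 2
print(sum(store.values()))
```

6

store['r'] = 2 → {'x': 2, 'v': 9, 'r': 2}
del 'x' → {'v': 9, 'r': 2}
del 'v' → {'r': 2}
store['i'] = 0 → {'r': 2, 'i': 0}
store['x'] = store['r']+2 = 4 → {'r': 2, 'i': 0, 'x': 4}
sum of values = 6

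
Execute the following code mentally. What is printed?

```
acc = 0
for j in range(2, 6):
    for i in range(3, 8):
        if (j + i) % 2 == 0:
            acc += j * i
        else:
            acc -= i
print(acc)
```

130

j=2,i=3: odd sum, acc = 0-3 = -3
j=2,i=4: even sum, acc = (-3)+8 = 5
j=2,i=5: odd sum, acc = 5-5 = 0
j=2,i=6: even sum, acc = 0+12 = 12
j=2,i=7: odd sum, acc = 12-7 = 5
j=3,i=3: even sum, acc = 5+9 = 14
j=3,i=4: odd sum, acc = 14-4 = 10
j=3,i=5: even sum, acc = 10+15 = 25
j=3,i=6: odd sum, acc = 25-6 = 19
j=3,i=7: even sum, acc = 19+21 = 40
j=4,i=3: odd sum, acc = 40-3 = 37
j=4,i=4: even sum, acc = 37+16 = 53
j=4,i=5: odd sum, acc = 53-5 = 48
j=4,i=6: even sum, acc = 48+24 = 72
j=4,i=7: odd sum, acc = 72-7 = 65
j=5,i=3: even sum, acc = 65+15 = 80
j=5,i=4: odd sum, acc = 80-4 = 76
j=5,i=5: even sum, acc = 76+25 = 101
j=5,i=6: odd sum, acc = 101-6 = 95
j=5,i=7: even sum, acc = 95+35 = 130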